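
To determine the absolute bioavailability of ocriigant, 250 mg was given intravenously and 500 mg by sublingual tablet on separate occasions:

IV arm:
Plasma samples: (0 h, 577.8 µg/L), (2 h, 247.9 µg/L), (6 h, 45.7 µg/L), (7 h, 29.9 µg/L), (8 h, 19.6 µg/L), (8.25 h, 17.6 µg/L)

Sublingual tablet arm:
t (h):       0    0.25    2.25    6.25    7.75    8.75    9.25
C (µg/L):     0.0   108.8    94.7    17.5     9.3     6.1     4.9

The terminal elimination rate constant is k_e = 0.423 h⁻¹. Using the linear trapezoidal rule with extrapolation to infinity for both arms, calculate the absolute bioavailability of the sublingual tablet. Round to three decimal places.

F = 0.159

Trapezoidal AUC_0→8.25 (IV):
  [0→2]: (577.8+247.9)/2 × 2 = 825.7
  [2→6]: (247.9+45.7)/2 × 4 = 587.2
  [6→7]: (45.7+29.9)/2 × 1 = 37.8
  [7→8]: (29.9+19.6)/2 × 1 = 24.75
  [8→8.25]: (19.6+17.6)/2 × 0.25 = 4.65
  Sum = 1480.1 µg/L·h
IV tail: 17.6/0.423 = 41.608; AUC_iv,0→∞ = 1480.1 + 41.608 = 1521.708 µg/L·h
Trapezoidal AUC_0→9.25 (sublingual tablet):
  [0→0.25]: (0.0+108.8)/2 × 0.25 = 13.6
  [0.25→2.25]: (108.8+94.7)/2 × 2 = 203.5
  [2.25→6.25]: (94.7+17.5)/2 × 4 = 224.4
  [6.25→7.75]: (17.5+9.3)/2 × 1.5 = 20.1
  [7.75→8.75]: (9.3+6.1)/2 × 1 = 7.7
  [8.75→9.25]: (6.1+4.9)/2 × 0.5 = 2.75
  Sum = 472.05 µg/L·h
sublingual tablet tail: 4.9/0.423 = 11.584; AUC_ev,0→∞ = 472.05 + 11.584 = 483.634 µg/L·h
F = (AUC_ev/D_ev)/(AUC_iv/D_iv) = (483.634/500)/(1521.708/250) = 0.967268/6.086832 = 0.1589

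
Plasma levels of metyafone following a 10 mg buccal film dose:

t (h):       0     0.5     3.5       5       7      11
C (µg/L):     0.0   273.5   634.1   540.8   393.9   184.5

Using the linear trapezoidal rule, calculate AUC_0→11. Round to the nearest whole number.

Trapezoidal AUC_0→11:
  [0→0.5]: (0.0+273.5)/2 × 0.5 = 68.375
  [0.5→3.5]: (273.5+634.1)/2 × 3 = 1361.4
  [3.5→5]: (634.1+540.8)/2 × 1.5 = 881.175
  [5→7]: (540.8+393.9)/2 × 2 = 934.7
  [7→11]: (393.9+184.5)/2 × 4 = 1156.8
  Sum = 4402.45 µg/L·h

AUC = 4402 µg/L·h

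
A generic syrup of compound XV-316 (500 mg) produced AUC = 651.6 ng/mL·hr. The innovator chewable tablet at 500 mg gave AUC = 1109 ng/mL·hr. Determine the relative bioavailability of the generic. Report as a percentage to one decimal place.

F_rel = (AUC_test/D_test) / (AUC_ref/D_ref)
      = (651.6/500) / (1109/500)
      = 1.3032 / 2.218 = 0.5876 = 58.76%

F_rel = 58.8%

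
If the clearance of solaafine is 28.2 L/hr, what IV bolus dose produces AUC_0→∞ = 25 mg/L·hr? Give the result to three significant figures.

Dose_iv = CL × AUC_0→∞
     = 28.2 × 25 = 705 mg

Dose = 705 mg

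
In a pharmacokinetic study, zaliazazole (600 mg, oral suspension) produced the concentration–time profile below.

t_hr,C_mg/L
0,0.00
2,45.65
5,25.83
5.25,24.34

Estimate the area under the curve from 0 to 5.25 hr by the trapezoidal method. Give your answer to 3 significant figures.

Trapezoidal AUC_0→5.25:
  [0→2]: (0.00+45.65)/2 × 2 = 45.65
  [2→5]: (45.65+25.83)/2 × 3 = 107.22
  [5→5.25]: (25.83+24.34)/2 × 0.25 = 6.27125
  Sum = 159.14125 mg/L·hr

AUC = 159 mg/L·hr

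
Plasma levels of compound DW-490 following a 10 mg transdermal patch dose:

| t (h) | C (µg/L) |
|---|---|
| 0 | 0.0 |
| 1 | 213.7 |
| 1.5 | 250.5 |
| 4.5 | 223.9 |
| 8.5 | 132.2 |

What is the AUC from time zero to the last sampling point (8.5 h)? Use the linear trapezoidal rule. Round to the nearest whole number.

AUC = 1647 µg/L·h

Trapezoidal AUC_0→8.5:
  [0→1]: (0.0+213.7)/2 × 1 = 106.85
  [1→1.5]: (213.7+250.5)/2 × 0.5 = 116.05
  [1.5→4.5]: (250.5+223.9)/2 × 3 = 711.6
  [4.5→8.5]: (223.9+132.2)/2 × 4 = 712.2
  Sum = 1646.7 µg/L·h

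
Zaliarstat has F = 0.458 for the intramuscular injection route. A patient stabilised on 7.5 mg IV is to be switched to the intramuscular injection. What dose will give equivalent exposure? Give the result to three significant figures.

D_intramuscular = 16.4 mg

For equal systemic exposure: F × D_ev = D_iv
D_ev = D_iv / F = 7.5 / 0.458 = 16.3755 mg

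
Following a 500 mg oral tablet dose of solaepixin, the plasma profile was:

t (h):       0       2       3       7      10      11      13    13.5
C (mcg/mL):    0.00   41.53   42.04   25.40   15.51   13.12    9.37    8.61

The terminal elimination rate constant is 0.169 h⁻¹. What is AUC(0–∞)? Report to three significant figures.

AUC = 372 mcg/mL·h

Trapezoidal AUC_0→13.5:
  [0→2]: (0.00+41.53)/2 × 2 = 41.53
  [2→3]: (41.53+42.04)/2 × 1 = 41.785
  [3→7]: (42.04+25.40)/2 × 4 = 134.88
  [7→10]: (25.40+15.51)/2 × 3 = 61.365
  [10→11]: (15.51+13.12)/2 × 1 = 14.315
  [11→13]: (13.12+9.37)/2 × 2 = 22.49
  [13→13.5]: (9.37+8.61)/2 × 0.5 = 4.495
  Sum = 320.86 mcg/mL·h
Extrapolated tail: C_last / k_e = 8.61 / 0.169 = 50.947
AUC_0→∞ = 320.86 + 50.947 = 371.807 mcg/mL·h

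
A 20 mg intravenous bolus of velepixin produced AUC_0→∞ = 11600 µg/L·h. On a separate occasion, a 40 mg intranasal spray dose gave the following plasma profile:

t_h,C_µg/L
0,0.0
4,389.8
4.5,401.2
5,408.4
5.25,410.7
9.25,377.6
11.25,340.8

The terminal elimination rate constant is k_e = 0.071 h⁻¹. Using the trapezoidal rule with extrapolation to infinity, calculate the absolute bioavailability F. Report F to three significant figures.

Trapezoidal AUC_0→11.25 (intranasal spray):
  [0→4]: (0.0+389.8)/2 × 4 = 779.6
  [4→4.5]: (389.8+401.2)/2 × 0.5 = 197.75
  [4.5→5]: (401.2+408.4)/2 × 0.5 = 202.4
  [5→5.25]: (408.4+410.7)/2 × 0.25 = 102.3875
  [5.25→9.25]: (410.7+377.6)/2 × 4 = 1576.6
  [9.25→11.25]: (377.6+340.8)/2 × 2 = 718.4
  Sum = 3577.1375 µg/L·h
Tail: C_last/k_e = 340.8/0.071 = 4800.000
AUC_0→∞ (intranasal spray) = 3577.1375 + 4800.000 = 8377.1375 µg/L·h
F = (AUC_ev/D_ev)/(AUC_iv/D_iv) = (8377.1375/40)/(11600/20) = 209.428/580 = 0.3611

F = 0.361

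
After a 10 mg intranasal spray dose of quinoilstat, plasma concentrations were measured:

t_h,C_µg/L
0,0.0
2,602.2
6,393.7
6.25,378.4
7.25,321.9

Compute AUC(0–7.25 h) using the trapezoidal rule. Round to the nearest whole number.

Trapezoidal AUC_0→7.25:
  [0→2]: (0.0+602.2)/2 × 2 = 602.2
  [2→6]: (602.2+393.7)/2 × 4 = 1991.8
  [6→6.25]: (393.7+378.4)/2 × 0.25 = 96.5125
  [6.25→7.25]: (378.4+321.9)/2 × 1 = 350.15
  Sum = 3040.6625 µg/L·h

AUC = 3041 µg/L·h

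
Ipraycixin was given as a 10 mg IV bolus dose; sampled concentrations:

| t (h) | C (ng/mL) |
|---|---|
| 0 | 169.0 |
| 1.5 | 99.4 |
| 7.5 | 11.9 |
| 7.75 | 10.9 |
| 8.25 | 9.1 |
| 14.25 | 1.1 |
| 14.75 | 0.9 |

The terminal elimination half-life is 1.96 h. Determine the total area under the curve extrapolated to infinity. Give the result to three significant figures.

Trapezoidal AUC_0→14.75:
  [0→1.5]: (169.0+99.4)/2 × 1.5 = 201.3
  [1.5→7.5]: (99.4+11.9)/2 × 6 = 333.9
  [7.5→7.75]: (11.9+10.9)/2 × 0.25 = 2.85
  [7.75→8.25]: (10.9+9.1)/2 × 0.5 = 5.0
  [8.25→14.25]: (9.1+1.1)/2 × 6 = 30.6
  [14.25→14.75]: (1.1+0.9)/2 × 0.5 = 0.5
  Sum = 574.15 ng/mL·h
k_e = ln2 / t½ = 0.693147 / 1.96 = 0.3536 h^-1
Extrapolated tail: C_last / k_e = 0.9 / 0.3536 = 2.545
AUC_0→∞ = 574.15 + 2.545 = 576.695 ng/mL·h

AUC = 577 ng/mL·h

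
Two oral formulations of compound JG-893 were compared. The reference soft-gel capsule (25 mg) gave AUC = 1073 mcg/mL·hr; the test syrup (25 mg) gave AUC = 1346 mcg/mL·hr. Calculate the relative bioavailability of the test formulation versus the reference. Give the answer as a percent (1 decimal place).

F_rel = 125.4%

F_rel = (AUC_test/D_test) / (AUC_ref/D_ref)
      = (1346/25) / (1073/25)
      = 53.84 / 42.92 = 1.2544 = 125.44%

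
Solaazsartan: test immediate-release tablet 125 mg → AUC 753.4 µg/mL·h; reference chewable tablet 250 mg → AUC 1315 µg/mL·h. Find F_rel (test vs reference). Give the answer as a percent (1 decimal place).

F_rel = (AUC_test/D_test) / (AUC_ref/D_ref)
      = (753.4/125) / (1315/250)
      = 6.0272 / 5.26 = 1.1459 = 114.59%

F_rel = 114.6%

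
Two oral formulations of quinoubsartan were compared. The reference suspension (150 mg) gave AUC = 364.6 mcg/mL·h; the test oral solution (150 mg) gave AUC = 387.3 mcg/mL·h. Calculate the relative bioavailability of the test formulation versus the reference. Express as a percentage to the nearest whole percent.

F_rel = 106%

F_rel = (AUC_test/D_test) / (AUC_ref/D_ref)
      = (387.3/150) / (364.6/150)
      = 2.582 / 2.43067 = 1.0623 = 106.23%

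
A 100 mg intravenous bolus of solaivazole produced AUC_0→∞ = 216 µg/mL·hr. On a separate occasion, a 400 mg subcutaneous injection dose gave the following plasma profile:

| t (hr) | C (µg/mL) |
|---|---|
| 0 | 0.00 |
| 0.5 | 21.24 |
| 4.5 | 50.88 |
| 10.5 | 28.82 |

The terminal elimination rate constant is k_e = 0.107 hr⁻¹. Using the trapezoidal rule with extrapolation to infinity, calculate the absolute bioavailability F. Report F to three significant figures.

Trapezoidal AUC_0→10.5 (subcutaneous injection):
  [0→0.5]: (0.00+21.24)/2 × 0.5 = 5.31
  [0.5→4.5]: (21.24+50.88)/2 × 4 = 144.24
  [4.5→10.5]: (50.88+28.82)/2 × 6 = 239.1
  Sum = 388.65 µg/mL·hr
Tail: C_last/k_e = 28.82/0.107 = 269.346
AUC_0→∞ (subcutaneous injection) = 388.65 + 269.346 = 657.996 µg/mL·hr
F = (AUC_ev/D_ev)/(AUC_iv/D_iv) = (657.996/400)/(216/100) = 1.64499/2.16 = 0.7616

F = 0.762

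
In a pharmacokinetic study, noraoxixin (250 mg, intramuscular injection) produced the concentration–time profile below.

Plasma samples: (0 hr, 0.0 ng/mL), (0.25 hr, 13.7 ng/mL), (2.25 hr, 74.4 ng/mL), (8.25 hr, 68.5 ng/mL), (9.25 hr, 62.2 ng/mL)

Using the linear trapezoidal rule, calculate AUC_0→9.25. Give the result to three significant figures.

AUC = 584 ng/mL·hr

Trapezoidal AUC_0→9.25:
  [0→0.25]: (0.0+13.7)/2 × 0.25 = 1.7125
  [0.25→2.25]: (13.7+74.4)/2 × 2 = 88.1
  [2.25→8.25]: (74.4+68.5)/2 × 6 = 428.7
  [8.25→9.25]: (68.5+62.2)/2 × 1 = 65.35
  Sum = 583.8625 ng/mL·hr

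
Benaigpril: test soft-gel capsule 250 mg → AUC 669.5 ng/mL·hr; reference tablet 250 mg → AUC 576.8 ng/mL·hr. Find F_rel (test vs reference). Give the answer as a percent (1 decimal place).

F_rel = (AUC_test/D_test) / (AUC_ref/D_ref)
      = (669.5/250) / (576.8/250)
      = 2.678 / 2.3072 = 1.1607 = 116.07%

F_rel = 116.1%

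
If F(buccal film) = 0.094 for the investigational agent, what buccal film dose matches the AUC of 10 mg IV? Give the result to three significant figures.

D_buccal = 106 mg

For equal systemic exposure: F × D_ev = D_iv
D_ev = D_iv / F = 10 / 0.094 = 106.383 mg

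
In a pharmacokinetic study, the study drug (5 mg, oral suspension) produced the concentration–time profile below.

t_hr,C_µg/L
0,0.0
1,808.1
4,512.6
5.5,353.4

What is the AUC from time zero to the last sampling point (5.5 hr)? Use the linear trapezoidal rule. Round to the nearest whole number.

AUC = 3035 µg/L·hr

Trapezoidal AUC_0→5.5:
  [0→1]: (0.0+808.1)/2 × 1 = 404.05
  [1→4]: (808.1+512.6)/2 × 3 = 1981.05
  [4→5.5]: (512.6+353.4)/2 × 1.5 = 649.5
  Sum = 3034.6 µg/L·hr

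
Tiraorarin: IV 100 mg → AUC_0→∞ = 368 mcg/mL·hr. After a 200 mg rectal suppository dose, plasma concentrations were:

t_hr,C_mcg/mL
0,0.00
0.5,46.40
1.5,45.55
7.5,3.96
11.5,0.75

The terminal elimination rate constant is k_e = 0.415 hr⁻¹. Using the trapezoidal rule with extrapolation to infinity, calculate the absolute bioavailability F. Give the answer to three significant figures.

F = 0.295

Trapezoidal AUC_0→11.5 (rectal suppository):
  [0→0.5]: (0.00+46.40)/2 × 0.5 = 11.6
  [0.5→1.5]: (46.40+45.55)/2 × 1 = 45.975
  [1.5→7.5]: (45.55+3.96)/2 × 6 = 148.53
  [7.5→11.5]: (3.96+0.75)/2 × 4 = 9.42
  Sum = 215.525 mcg/mL·hr
Tail: C_last/k_e = 0.75/0.415 = 1.807
AUC_0→∞ (rectal suppository) = 215.525 + 1.807 = 217.332 mcg/mL·hr
F = (AUC_ev/D_ev)/(AUC_iv/D_iv) = (217.332/200)/(368/100) = 1.08666/3.68 = 0.2953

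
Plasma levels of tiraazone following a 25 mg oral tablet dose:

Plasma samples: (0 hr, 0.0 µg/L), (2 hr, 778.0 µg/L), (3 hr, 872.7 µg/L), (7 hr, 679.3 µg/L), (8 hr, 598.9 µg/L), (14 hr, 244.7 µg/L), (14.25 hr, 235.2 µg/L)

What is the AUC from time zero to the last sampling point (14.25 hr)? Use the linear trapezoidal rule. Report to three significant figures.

AUC = 7940 µg/L·hr

Trapezoidal AUC_0→14.25:
  [0→2]: (0.0+778.0)/2 × 2 = 778.0
  [2→3]: (778.0+872.7)/2 × 1 = 825.35
  [3→7]: (872.7+679.3)/2 × 4 = 3104.0
  [7→8]: (679.3+598.9)/2 × 1 = 639.1
  [8→14]: (598.9+244.7)/2 × 6 = 2530.8
  [14→14.25]: (244.7+235.2)/2 × 0.25 = 59.9875
  Sum = 7937.2375 µg/L·hr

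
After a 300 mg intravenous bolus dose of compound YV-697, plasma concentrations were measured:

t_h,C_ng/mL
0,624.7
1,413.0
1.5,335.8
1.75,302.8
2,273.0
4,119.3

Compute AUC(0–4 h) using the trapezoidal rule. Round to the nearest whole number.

AUC = 1250 ng/mL·h

Trapezoidal AUC_0→4:
  [0→1]: (624.7+413.0)/2 × 1 = 518.85
  [1→1.5]: (413.0+335.8)/2 × 0.5 = 187.2
  [1.5→1.75]: (335.8+302.8)/2 × 0.25 = 79.825
  [1.75→2]: (302.8+273.0)/2 × 0.25 = 71.975
  [2→4]: (273.0+119.3)/2 × 2 = 392.3
  Sum = 1250.15 ng/mL·h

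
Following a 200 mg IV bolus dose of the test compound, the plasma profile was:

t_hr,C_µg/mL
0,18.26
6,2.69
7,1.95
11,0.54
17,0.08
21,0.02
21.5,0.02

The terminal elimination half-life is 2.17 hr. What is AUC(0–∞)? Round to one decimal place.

AUC = 72.3 µg/mL·hr

Trapezoidal AUC_0→21.5:
  [0→6]: (18.26+2.69)/2 × 6 = 62.85
  [6→7]: (2.69+1.95)/2 × 1 = 2.32
  [7→11]: (1.95+0.54)/2 × 4 = 4.98
  [11→17]: (0.54+0.08)/2 × 6 = 1.86
  [17→21]: (0.08+0.02)/2 × 4 = 0.2
  [21→21.5]: (0.02+0.02)/2 × 0.5 = 0.01
  Sum = 72.22 µg/mL·hr
k_e = ln2 / t½ = 0.693147 / 2.17 = 0.3194 hr^-1
Extrapolated tail: C_last / k_e = 0.02 / 0.3194 = 0.063
AUC_0→∞ = 72.22 + 0.063 = 72.283 µg/mL·hr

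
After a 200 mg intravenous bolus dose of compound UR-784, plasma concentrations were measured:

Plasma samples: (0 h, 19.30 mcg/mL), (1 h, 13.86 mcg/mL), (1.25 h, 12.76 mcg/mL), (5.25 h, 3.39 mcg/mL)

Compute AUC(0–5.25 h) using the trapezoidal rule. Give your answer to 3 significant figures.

Trapezoidal AUC_0→5.25:
  [0→1]: (19.30+13.86)/2 × 1 = 16.58
  [1→1.25]: (13.86+12.76)/2 × 0.25 = 3.3275
  [1.25→5.25]: (12.76+3.39)/2 × 4 = 32.3
  Sum = 52.2075 mcg/mL·h

AUC = 52.2 mcg/mL·h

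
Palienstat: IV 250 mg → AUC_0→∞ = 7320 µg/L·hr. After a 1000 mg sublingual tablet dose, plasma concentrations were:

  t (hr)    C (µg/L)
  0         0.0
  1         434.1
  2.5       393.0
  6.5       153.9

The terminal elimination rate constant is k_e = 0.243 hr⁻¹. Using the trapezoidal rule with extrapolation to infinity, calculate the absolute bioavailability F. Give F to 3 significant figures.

Trapezoidal AUC_0→6.5 (sublingual tablet):
  [0→1]: (0.0+434.1)/2 × 1 = 217.05
  [1→2.5]: (434.1+393.0)/2 × 1.5 = 620.325
  [2.5→6.5]: (393.0+153.9)/2 × 4 = 1093.8
  Sum = 1931.175 µg/L·hr
Tail: C_last/k_e = 153.9/0.243 = 633.333
AUC_0→∞ (sublingual tablet) = 1931.175 + 633.333 = 2564.508 µg/L·hr
F = (AUC_ev/D_ev)/(AUC_iv/D_iv) = (2564.508/1000)/(7320/250) = 2.564508/29.28 = 0.0876

F = 0.0876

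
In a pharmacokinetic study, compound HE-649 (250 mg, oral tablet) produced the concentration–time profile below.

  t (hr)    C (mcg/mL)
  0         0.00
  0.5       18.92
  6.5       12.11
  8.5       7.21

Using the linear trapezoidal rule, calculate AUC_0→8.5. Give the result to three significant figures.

Trapezoidal AUC_0→8.5:
  [0→0.5]: (0.00+18.92)/2 × 0.5 = 4.73
  [0.5→6.5]: (18.92+12.11)/2 × 6 = 93.09
  [6.5→8.5]: (12.11+7.21)/2 × 2 = 19.32
  Sum = 117.14 mcg/mL·hr

AUC = 117 mcg/mL·hr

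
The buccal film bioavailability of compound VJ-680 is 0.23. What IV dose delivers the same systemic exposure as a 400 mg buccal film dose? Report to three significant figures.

Systemic exposure from an extravascular dose = F × D_ev, so the equivalent IV dose is F × D_ev.
D_iv = F × D_ev = 0.23 × 400 = 92 mg

D_iv = 92.0 mg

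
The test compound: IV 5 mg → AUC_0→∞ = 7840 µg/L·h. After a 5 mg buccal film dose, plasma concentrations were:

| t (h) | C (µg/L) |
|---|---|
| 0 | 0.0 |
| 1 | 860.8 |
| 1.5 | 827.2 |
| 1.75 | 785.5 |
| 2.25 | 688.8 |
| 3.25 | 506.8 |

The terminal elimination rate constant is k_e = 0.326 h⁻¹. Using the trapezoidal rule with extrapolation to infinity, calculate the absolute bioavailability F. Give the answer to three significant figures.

F = 0.456

Trapezoidal AUC_0→3.25 (buccal film):
  [0→1]: (0.0+860.8)/2 × 1 = 430.4
  [1→1.5]: (860.8+827.2)/2 × 0.5 = 422.0
  [1.5→1.75]: (827.2+785.5)/2 × 0.25 = 201.5875
  [1.75→2.25]: (785.5+688.8)/2 × 0.5 = 368.575
  [2.25→3.25]: (688.8+506.8)/2 × 1 = 597.8
  Sum = 2020.3625 µg/L·h
Tail: C_last/k_e = 506.8/0.326 = 1554.601
AUC_0→∞ (buccal film) = 2020.3625 + 1554.601 = 3574.9635 µg/L·h
F = (AUC_ev/D_ev)/(AUC_iv/D_iv) = (3574.9635/5)/(7840/5) = 714.9927/1568 = 0.4560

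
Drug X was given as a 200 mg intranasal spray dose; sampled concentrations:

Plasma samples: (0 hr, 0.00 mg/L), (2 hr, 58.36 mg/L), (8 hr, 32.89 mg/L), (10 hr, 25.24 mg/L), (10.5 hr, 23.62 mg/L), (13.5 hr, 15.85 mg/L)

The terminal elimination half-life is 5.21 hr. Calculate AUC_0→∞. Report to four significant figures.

Trapezoidal AUC_0→13.5:
  [0→2]: (0.00+58.36)/2 × 2 = 58.36
  [2→8]: (58.36+32.89)/2 × 6 = 273.75
  [8→10]: (32.89+25.24)/2 × 2 = 58.13
  [10→10.5]: (25.24+23.62)/2 × 0.5 = 12.215
  [10.5→13.5]: (23.62+15.85)/2 × 3 = 59.205
  Sum = 461.66 mg/L·hr
k_e = ln2 / t½ = 0.693147 / 5.21 = 0.1330 hr^-1
Extrapolated tail: C_last / k_e = 15.85 / 0.133 = 119.173
AUC_0→∞ = 461.66 + 119.173 = 580.833 mg/L·hr

AUC = 580.8 mg/L·hr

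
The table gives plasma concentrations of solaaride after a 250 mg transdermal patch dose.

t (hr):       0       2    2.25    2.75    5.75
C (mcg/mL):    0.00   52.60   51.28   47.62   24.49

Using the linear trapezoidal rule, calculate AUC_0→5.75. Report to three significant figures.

AUC = 198 mcg/mL·hr

Trapezoidal AUC_0→5.75:
  [0→2]: (0.00+52.60)/2 × 2 = 52.6
  [2→2.25]: (52.60+51.28)/2 × 0.25 = 12.985
  [2.25→2.75]: (51.28+47.62)/2 × 0.5 = 24.725
  [2.75→5.75]: (47.62+24.49)/2 × 3 = 108.165
  Sum = 198.475 mcg/mL·hr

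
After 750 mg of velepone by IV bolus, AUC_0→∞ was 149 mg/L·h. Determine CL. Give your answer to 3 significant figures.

CL = 5.03 L/h

CL = Dose_iv / AUC_0→∞
   = 750 / 149 = 5.03356 L/h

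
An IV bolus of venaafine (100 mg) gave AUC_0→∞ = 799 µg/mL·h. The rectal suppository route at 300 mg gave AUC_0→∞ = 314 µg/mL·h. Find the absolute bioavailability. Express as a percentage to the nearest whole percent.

F = (AUC_ev / D_ev) / (AUC_iv / D_iv)
  = (314/300) / (799/100)
  = 1.04667 / 7.99 = 0.1310
  = 13.10%

F = 13%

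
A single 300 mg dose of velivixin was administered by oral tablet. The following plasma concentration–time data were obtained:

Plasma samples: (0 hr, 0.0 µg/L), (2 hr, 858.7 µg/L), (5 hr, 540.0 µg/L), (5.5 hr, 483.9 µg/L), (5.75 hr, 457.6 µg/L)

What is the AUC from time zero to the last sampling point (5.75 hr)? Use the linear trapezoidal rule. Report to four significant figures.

Trapezoidal AUC_0→5.75:
  [0→2]: (0.0+858.7)/2 × 2 = 858.7
  [2→5]: (858.7+540.0)/2 × 3 = 2098.05
  [5→5.5]: (540.0+483.9)/2 × 0.5 = 255.975
  [5.5→5.75]: (483.9+457.6)/2 × 0.25 = 117.6875
  Sum = 3330.4125 µg/L·hr

AUC = 3330 µg/L·hr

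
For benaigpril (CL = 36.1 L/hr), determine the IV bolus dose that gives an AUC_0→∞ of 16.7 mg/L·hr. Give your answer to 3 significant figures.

Dose = 603 mg

Dose_iv = CL × AUC_0→∞
     = 36.1 × 16.7 = 602.87 mg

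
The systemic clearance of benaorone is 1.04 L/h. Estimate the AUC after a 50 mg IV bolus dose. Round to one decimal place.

AUC_0→∞ = Dose_iv / CL
        = 50 / 1.04 = 48.0769 mg/L·h

AUC = 48.1 mg/L·h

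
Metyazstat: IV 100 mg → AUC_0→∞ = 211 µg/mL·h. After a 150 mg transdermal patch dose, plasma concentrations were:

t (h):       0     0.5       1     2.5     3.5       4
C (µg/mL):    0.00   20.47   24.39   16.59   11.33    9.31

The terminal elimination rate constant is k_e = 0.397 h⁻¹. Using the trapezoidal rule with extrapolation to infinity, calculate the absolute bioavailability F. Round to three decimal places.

F = 0.283

Trapezoidal AUC_0→4 (transdermal patch):
  [0→0.5]: (0.00+20.47)/2 × 0.5 = 5.1175
  [0.5→1]: (20.47+24.39)/2 × 0.5 = 11.215
  [1→2.5]: (24.39+16.59)/2 × 1.5 = 30.735
  [2.5→3.5]: (16.59+11.33)/2 × 1 = 13.96
  [3.5→4]: (11.33+9.31)/2 × 0.5 = 5.16
  Sum = 66.1875 µg/mL·h
Tail: C_last/k_e = 9.31/0.397 = 23.451
AUC_0→∞ (transdermal patch) = 66.1875 + 23.451 = 89.6385 µg/mL·h
F = (AUC_ev/D_ev)/(AUC_iv/D_iv) = (89.6385/150)/(211/100) = 0.59759/2.11 = 0.2832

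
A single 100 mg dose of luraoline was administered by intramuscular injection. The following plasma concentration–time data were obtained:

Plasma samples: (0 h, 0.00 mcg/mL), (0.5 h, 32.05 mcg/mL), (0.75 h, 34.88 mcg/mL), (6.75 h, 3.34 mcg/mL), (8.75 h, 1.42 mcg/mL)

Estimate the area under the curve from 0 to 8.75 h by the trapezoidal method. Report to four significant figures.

AUC = 135.8 mcg/mL·h

Trapezoidal AUC_0→8.75:
  [0→0.5]: (0.00+32.05)/2 × 0.5 = 8.0125
  [0.5→0.75]: (32.05+34.88)/2 × 0.25 = 8.36625
  [0.75→6.75]: (34.88+3.34)/2 × 6 = 114.66
  [6.75→8.75]: (3.34+1.42)/2 × 2 = 4.76
  Sum = 135.79875 mcg/mL·h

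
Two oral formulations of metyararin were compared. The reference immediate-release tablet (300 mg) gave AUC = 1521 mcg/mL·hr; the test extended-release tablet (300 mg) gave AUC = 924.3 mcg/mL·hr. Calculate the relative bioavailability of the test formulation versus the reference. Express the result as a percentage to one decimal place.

F_rel = 60.8%

F_rel = (AUC_test/D_test) / (AUC_ref/D_ref)
      = (924.3/300) / (1521/300)
      = 3.081 / 5.07 = 0.6077 = 60.77%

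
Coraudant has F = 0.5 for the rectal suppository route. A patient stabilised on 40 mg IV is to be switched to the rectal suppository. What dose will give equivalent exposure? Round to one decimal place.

D_rectal = 80.0 mg

For equal systemic exposure: F × D_ev = D_iv
D_ev = D_iv / F = 40 / 0.5 = 80 mg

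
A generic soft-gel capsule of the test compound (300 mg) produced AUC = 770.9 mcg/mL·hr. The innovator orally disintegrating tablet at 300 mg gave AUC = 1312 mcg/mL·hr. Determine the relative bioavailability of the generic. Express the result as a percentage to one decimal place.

F_rel = 58.8%

F_rel = (AUC_test/D_test) / (AUC_ref/D_ref)
      = (770.9/300) / (1312/300)
      = 2.56967 / 4.37333 = 0.5876 = 58.76%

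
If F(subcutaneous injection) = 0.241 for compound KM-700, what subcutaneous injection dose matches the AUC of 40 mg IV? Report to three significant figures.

For equal systemic exposure: F × D_ev = D_iv
D_ev = D_iv / F = 40 / 0.241 = 165.975 mg

D_subcutaneous = 166 mg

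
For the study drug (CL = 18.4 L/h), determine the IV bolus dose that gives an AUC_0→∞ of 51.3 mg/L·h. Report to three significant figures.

Dose_iv = CL × AUC_0→∞
     = 18.4 × 51.3 = 943.92 mg

Dose = 944 mg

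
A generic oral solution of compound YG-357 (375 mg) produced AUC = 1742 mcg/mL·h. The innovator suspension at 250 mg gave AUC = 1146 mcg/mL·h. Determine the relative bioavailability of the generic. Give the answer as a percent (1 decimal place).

F_rel = (AUC_test/D_test) / (AUC_ref/D_ref)
      = (1742/375) / (1146/250)
      = 4.64533 / 4.584 = 1.0134 = 101.34%

F_rel = 101.3%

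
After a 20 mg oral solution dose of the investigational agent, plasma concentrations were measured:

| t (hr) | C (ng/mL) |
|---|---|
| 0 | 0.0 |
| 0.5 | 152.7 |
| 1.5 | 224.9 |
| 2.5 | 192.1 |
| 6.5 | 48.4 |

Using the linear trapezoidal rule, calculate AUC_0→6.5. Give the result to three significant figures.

AUC = 916 ng/mL·hr

Trapezoidal AUC_0→6.5:
  [0→0.5]: (0.0+152.7)/2 × 0.5 = 38.175
  [0.5→1.5]: (152.7+224.9)/2 × 1 = 188.8
  [1.5→2.5]: (224.9+192.1)/2 × 1 = 208.5
  [2.5→6.5]: (192.1+48.4)/2 × 4 = 481.0
  Sum = 916.475 ng/mL·hr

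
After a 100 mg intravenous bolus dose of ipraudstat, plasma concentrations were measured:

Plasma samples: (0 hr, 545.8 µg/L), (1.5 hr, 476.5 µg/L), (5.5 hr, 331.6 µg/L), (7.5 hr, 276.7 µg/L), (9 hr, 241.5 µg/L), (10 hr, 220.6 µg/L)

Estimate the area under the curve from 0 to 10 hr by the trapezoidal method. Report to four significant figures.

AUC = 3611 µg/L·hr

Trapezoidal AUC_0→10:
  [0→1.5]: (545.8+476.5)/2 × 1.5 = 766.725
  [1.5→5.5]: (476.5+331.6)/2 × 4 = 1616.2
  [5.5→7.5]: (331.6+276.7)/2 × 2 = 608.3
  [7.5→9]: (276.7+241.5)/2 × 1.5 = 388.65
  [9→10]: (241.5+220.6)/2 × 1 = 231.05
  Sum = 3610.925 µg/L·hr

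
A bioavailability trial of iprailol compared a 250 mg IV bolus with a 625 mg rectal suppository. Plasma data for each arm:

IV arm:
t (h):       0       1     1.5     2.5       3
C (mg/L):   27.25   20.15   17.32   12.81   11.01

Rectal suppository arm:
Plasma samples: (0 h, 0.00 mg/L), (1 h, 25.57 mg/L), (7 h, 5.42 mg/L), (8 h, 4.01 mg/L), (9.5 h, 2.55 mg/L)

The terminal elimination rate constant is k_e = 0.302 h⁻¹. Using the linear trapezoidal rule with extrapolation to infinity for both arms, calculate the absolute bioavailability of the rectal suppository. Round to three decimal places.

Trapezoidal AUC_0→3 (IV):
  [0→1]: (27.25+20.15)/2 × 1 = 23.7
  [1→1.5]: (20.15+17.32)/2 × 0.5 = 9.3675
  [1.5→2.5]: (17.32+12.81)/2 × 1 = 15.065
  [2.5→3]: (12.81+11.01)/2 × 0.5 = 5.955
  Sum = 54.0875 mg/L·h
IV tail: 11.01/0.302 = 36.457; AUC_iv,0→∞ = 54.0875 + 36.457 = 90.5445 mg/L·h
Trapezoidal AUC_0→9.5 (rectal suppository):
  [0→1]: (0.00+25.57)/2 × 1 = 12.785
  [1→7]: (25.57+5.42)/2 × 6 = 92.97
  [7→8]: (5.42+4.01)/2 × 1 = 4.715
  [8→9.5]: (4.01+2.55)/2 × 1.5 = 4.92
  Sum = 115.39 mg/L·h
rectal suppository tail: 2.55/0.302 = 8.444; AUC_ev,0→∞ = 115.39 + 8.444 = 123.834 mg/L·h
F = (AUC_ev/D_ev)/(AUC_iv/D_iv) = (123.834/625)/(90.5445/250) = 0.1981344/0.362178 = 0.5471

F = 0.547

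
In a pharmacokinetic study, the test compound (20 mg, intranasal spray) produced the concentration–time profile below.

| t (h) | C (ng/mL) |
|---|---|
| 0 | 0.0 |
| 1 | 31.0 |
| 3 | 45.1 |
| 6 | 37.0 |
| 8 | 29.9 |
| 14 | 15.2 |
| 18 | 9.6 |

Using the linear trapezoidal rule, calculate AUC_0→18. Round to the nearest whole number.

AUC = 467 ng/mL·h

Trapezoidal AUC_0→18:
  [0→1]: (0.0+31.0)/2 × 1 = 15.5
  [1→3]: (31.0+45.1)/2 × 2 = 76.1
  [3→6]: (45.1+37.0)/2 × 3 = 123.15
  [6→8]: (37.0+29.9)/2 × 2 = 66.9
  [8→14]: (29.9+15.2)/2 × 6 = 135.3
  [14→18]: (15.2+9.6)/2 × 4 = 49.6
  Sum = 466.55 ng/mL·h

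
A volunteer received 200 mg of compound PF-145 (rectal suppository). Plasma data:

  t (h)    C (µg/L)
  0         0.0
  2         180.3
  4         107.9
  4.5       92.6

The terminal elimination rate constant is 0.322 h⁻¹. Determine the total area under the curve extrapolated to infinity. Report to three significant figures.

Trapezoidal AUC_0→4.5:
  [0→2]: (0.0+180.3)/2 × 2 = 180.3
  [2→4]: (180.3+107.9)/2 × 2 = 288.2
  [4→4.5]: (107.9+92.6)/2 × 0.5 = 50.125
  Sum = 518.625 µg/L·h
Extrapolated tail: C_last / k_e = 92.6 / 0.322 = 287.578
AUC_0→∞ = 518.625 + 287.578 = 806.203 µg/L·h

AUC = 806 µg/L·h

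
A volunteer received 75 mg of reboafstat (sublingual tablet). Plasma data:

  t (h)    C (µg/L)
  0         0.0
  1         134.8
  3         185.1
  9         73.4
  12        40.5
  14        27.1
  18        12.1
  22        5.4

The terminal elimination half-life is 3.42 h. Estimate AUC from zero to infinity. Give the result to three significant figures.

AUC = 1540 µg/L·h

Trapezoidal AUC_0→22:
  [0→1]: (0.0+134.8)/2 × 1 = 67.4
  [1→3]: (134.8+185.1)/2 × 2 = 319.9
  [3→9]: (185.1+73.4)/2 × 6 = 775.5
  [9→12]: (73.4+40.5)/2 × 3 = 170.85
  [12→14]: (40.5+27.1)/2 × 2 = 67.6
  [14→18]: (27.1+12.1)/2 × 4 = 78.4
  [18→22]: (12.1+5.4)/2 × 4 = 35.0
  Sum = 1514.65 µg/L·h
k_e = ln2 / t½ = 0.693147 / 3.42 = 0.2027 h^-1
Extrapolated tail: C_last / k_e = 5.4 / 0.2027 = 26.640
AUC_0→∞ = 1514.65 + 26.640 = 1541.29 µg/L·h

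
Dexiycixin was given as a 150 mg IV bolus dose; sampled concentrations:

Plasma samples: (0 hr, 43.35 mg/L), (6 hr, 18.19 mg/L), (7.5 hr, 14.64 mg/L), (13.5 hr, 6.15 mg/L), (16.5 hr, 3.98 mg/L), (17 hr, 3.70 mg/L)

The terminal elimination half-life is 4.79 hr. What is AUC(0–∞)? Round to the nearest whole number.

AUC = 314 mg/L·hr

Trapezoidal AUC_0→17:
  [0→6]: (43.35+18.19)/2 × 6 = 184.62
  [6→7.5]: (18.19+14.64)/2 × 1.5 = 24.6225
  [7.5→13.5]: (14.64+6.15)/2 × 6 = 62.37
  [13.5→16.5]: (6.15+3.98)/2 × 3 = 15.195
  [16.5→17]: (3.98+3.70)/2 × 0.5 = 1.92
  Sum = 288.7275 mg/L·hr
k_e = ln2 / t½ = 0.693147 / 4.79 = 0.1447 hr^-1
Extrapolated tail: C_last / k_e = 3.70 / 0.1447 = 25.570
AUC_0→∞ = 288.7275 + 25.570 = 314.2975 mg/L·hr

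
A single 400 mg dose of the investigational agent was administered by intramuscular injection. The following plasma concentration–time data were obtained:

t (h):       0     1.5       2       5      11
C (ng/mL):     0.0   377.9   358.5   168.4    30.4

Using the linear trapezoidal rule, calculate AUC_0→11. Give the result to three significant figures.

AUC = 1850 ng/mL·h

Trapezoidal AUC_0→11:
  [0→1.5]: (0.0+377.9)/2 × 1.5 = 283.425
  [1.5→2]: (377.9+358.5)/2 × 0.5 = 184.1
  [2→5]: (358.5+168.4)/2 × 3 = 790.35
  [5→11]: (168.4+30.4)/2 × 6 = 596.4
  Sum = 1854.275 ng/mL·h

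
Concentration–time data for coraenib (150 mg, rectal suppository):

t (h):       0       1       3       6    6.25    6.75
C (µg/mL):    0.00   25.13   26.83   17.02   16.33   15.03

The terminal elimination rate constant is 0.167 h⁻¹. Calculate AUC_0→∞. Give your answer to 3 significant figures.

AUC = 232 µg/mL·h

Trapezoidal AUC_0→6.75:
  [0→1]: (0.00+25.13)/2 × 1 = 12.565
  [1→3]: (25.13+26.83)/2 × 2 = 51.96
  [3→6]: (26.83+17.02)/2 × 3 = 65.775
  [6→6.25]: (17.02+16.33)/2 × 0.25 = 4.16875
  [6.25→6.75]: (16.33+15.03)/2 × 0.5 = 7.84
  Sum = 142.30875 µg/mL·h
Extrapolated tail: C_last / k_e = 15.03 / 0.167 = 90.000
AUC_0→∞ = 142.30875 + 90.000 = 232.30875 µg/mL·h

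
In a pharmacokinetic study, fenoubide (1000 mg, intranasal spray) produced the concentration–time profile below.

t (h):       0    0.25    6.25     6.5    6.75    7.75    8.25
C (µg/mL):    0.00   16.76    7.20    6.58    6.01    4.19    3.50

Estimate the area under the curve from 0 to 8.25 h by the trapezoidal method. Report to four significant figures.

AUC = 84.29 µg/mL·h

Trapezoidal AUC_0→8.25:
  [0→0.25]: (0.00+16.76)/2 × 0.25 = 2.095
  [0.25→6.25]: (16.76+7.20)/2 × 6 = 71.88
  [6.25→6.5]: (7.20+6.58)/2 × 0.25 = 1.7225
  [6.5→6.75]: (6.58+6.01)/2 × 0.25 = 1.57375
  [6.75→7.75]: (6.01+4.19)/2 × 1 = 5.1
  [7.75→8.25]: (4.19+3.50)/2 × 0.5 = 1.9225
  Sum = 84.29375 µg/mL·h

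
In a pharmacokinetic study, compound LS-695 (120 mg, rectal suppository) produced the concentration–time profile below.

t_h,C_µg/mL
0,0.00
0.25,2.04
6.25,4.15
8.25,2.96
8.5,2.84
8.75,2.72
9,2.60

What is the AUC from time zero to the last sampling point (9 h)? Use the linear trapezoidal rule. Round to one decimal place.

Trapezoidal AUC_0→9:
  [0→0.25]: (0.00+2.04)/2 × 0.25 = 0.255
  [0.25→6.25]: (2.04+4.15)/2 × 6 = 18.57
  [6.25→8.25]: (4.15+2.96)/2 × 2 = 7.11
  [8.25→8.5]: (2.96+2.84)/2 × 0.25 = 0.725
  [8.5→8.75]: (2.84+2.72)/2 × 0.25 = 0.695
  [8.75→9]: (2.72+2.60)/2 × 0.25 = 0.665
  Sum = 28.02 µg/mL·h

AUC = 28.0 µg/mL·h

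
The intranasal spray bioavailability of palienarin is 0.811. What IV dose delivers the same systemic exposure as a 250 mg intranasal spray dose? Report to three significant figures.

D_iv = 203 mg

Systemic exposure from an extravascular dose = F × D_ev, so the equivalent IV dose is F × D_ev.
D_iv = F × D_ev = 0.811 × 250 = 202.75 mg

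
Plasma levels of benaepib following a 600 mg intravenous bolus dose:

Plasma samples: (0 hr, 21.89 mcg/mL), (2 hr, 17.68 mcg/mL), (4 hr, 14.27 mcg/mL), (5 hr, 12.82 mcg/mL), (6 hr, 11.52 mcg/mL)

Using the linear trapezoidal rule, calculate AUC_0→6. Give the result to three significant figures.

AUC = 97.2 mcg/mL·hr

Trapezoidal AUC_0→6:
  [0→2]: (21.89+17.68)/2 × 2 = 39.57
  [2→4]: (17.68+14.27)/2 × 2 = 31.95
  [4→5]: (14.27+12.82)/2 × 1 = 13.545
  [5→6]: (12.82+11.52)/2 × 1 = 12.17
  Sum = 97.235 mcg/mL·hr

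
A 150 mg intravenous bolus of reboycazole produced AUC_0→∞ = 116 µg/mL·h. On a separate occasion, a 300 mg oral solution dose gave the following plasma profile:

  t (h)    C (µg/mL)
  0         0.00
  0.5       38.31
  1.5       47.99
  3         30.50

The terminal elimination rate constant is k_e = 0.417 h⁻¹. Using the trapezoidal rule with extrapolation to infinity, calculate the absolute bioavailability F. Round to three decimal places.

Trapezoidal AUC_0→3 (oral solution):
  [0→0.5]: (0.00+38.31)/2 × 0.5 = 9.5775
  [0.5→1.5]: (38.31+47.99)/2 × 1 = 43.15
  [1.5→3]: (47.99+30.50)/2 × 1.5 = 58.8675
  Sum = 111.595 µg/mL·h
Tail: C_last/k_e = 30.50/0.417 = 73.141
AUC_0→∞ (oral solution) = 111.595 + 73.141 = 184.736 µg/mL·h
F = (AUC_ev/D_ev)/(AUC_iv/D_iv) = (184.736/300)/(116/150) = 0.615787/0.773333 = 0.7963

F = 0.796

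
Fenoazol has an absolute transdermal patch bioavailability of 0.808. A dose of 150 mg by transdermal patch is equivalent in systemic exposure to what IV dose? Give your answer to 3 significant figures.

Systemic exposure from an extravascular dose = F × D_ev, so the equivalent IV dose is F × D_ev.
D_iv = F × D_ev = 0.808 × 150 = 121.2 mg

D_iv = 121 mg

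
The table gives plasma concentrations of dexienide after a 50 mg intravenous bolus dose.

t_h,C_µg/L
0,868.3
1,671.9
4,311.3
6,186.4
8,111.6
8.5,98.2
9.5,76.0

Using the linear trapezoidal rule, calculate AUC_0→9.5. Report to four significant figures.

AUC = 3180 µg/L·h

Trapezoidal AUC_0→9.5:
  [0→1]: (868.3+671.9)/2 × 1 = 770.1
  [1→4]: (671.9+311.3)/2 × 3 = 1474.8
  [4→6]: (311.3+186.4)/2 × 2 = 497.7
  [6→8]: (186.4+111.6)/2 × 2 = 298.0
  [8→8.5]: (111.6+98.2)/2 × 0.5 = 52.45
  [8.5→9.5]: (98.2+76.0)/2 × 1 = 87.1
  Sum = 3180.15 µg/L·h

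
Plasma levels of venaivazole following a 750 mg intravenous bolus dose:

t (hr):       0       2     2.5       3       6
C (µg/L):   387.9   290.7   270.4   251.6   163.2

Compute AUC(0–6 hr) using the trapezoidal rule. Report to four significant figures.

AUC = 1572 µg/L·hr

Trapezoidal AUC_0→6:
  [0→2]: (387.9+290.7)/2 × 2 = 678.6
  [2→2.5]: (290.7+270.4)/2 × 0.5 = 140.275
  [2.5→3]: (270.4+251.6)/2 × 0.5 = 130.5
  [3→6]: (251.6+163.2)/2 × 3 = 622.2
  Sum = 1571.575 µg/L·hr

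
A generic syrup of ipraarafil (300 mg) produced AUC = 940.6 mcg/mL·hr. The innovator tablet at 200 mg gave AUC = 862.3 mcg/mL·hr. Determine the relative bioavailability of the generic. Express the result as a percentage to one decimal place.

F_rel = 72.7%

F_rel = (AUC_test/D_test) / (AUC_ref/D_ref)
      = (940.6/300) / (862.3/200)
      = 3.13533 / 4.3115 = 0.7272 = 72.72%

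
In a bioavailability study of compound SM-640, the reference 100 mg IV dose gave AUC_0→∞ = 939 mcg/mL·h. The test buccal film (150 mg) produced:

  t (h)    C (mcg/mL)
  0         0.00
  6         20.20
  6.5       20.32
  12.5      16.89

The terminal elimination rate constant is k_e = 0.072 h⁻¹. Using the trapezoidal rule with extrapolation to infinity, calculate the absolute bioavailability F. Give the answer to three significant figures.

F = 0.296

Trapezoidal AUC_0→12.5 (buccal film):
  [0→6]: (0.00+20.20)/2 × 6 = 60.6
  [6→6.5]: (20.20+20.32)/2 × 0.5 = 10.13
  [6.5→12.5]: (20.32+16.89)/2 × 6 = 111.63
  Sum = 182.36 mcg/mL·h
Tail: C_last/k_e = 16.89/0.072 = 234.583
AUC_0→∞ (buccal film) = 182.36 + 234.583 = 416.943 mcg/mL·h
F = (AUC_ev/D_ev)/(AUC_iv/D_iv) = (416.943/150)/(939/100) = 2.77962/9.39 = 0.2960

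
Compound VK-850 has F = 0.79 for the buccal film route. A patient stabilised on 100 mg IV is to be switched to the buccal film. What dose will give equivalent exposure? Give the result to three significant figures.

D_buccal = 127 mg

For equal systemic exposure: F × D_ev = D_iv
D_ev = D_iv / F = 100 / 0.79 = 126.582 mg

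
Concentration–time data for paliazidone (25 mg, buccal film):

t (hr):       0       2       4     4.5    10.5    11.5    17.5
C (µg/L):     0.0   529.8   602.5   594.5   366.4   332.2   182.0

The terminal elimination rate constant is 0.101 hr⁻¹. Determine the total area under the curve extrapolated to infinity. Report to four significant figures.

AUC = 8538 µg/L·hr

Trapezoidal AUC_0→17.5:
  [0→2]: (0.0+529.8)/2 × 2 = 529.8
  [2→4]: (529.8+602.5)/2 × 2 = 1132.3
  [4→4.5]: (602.5+594.5)/2 × 0.5 = 299.25
  [4.5→10.5]: (594.5+366.4)/2 × 6 = 2882.7
  [10.5→11.5]: (366.4+332.2)/2 × 1 = 349.3
  [11.5→17.5]: (332.2+182.0)/2 × 6 = 1542.6
  Sum = 6735.95 µg/L·hr
Extrapolated tail: C_last / k_e = 182.0 / 0.101 = 1801.980
AUC_0→∞ = 6735.95 + 1801.980 = 8537.93 µg/L·hr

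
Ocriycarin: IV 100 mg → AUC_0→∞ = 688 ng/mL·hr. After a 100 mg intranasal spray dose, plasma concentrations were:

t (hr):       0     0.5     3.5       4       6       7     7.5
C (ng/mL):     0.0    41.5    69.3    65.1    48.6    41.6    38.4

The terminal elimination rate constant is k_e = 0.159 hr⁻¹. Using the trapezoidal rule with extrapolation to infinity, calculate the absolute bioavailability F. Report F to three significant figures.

Trapezoidal AUC_0→7.5 (intranasal spray):
  [0→0.5]: (0.0+41.5)/2 × 0.5 = 10.375
  [0.5→3.5]: (41.5+69.3)/2 × 3 = 166.2
  [3.5→4]: (69.3+65.1)/2 × 0.5 = 33.6
  [4→6]: (65.1+48.6)/2 × 2 = 113.7
  [6→7]: (48.6+41.6)/2 × 1 = 45.1
  [7→7.5]: (41.6+38.4)/2 × 0.5 = 20.0
  Sum = 388.975 ng/mL·hr
Tail: C_last/k_e = 38.4/0.159 = 241.509
AUC_0→∞ (intranasal spray) = 388.975 + 241.509 = 630.484 ng/mL·hr
F = (AUC_ev/D_ev)/(AUC_iv/D_iv) = (630.484/100)/(688/100) = 6.30484/6.88 = 0.9164

F = 0.916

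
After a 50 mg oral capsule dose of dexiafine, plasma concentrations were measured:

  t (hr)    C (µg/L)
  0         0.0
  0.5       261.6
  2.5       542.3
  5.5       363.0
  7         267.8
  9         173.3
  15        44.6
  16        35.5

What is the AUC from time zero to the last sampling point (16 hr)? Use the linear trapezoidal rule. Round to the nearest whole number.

AUC = 3835 µg/L·hr

Trapezoidal AUC_0→16:
  [0→0.5]: (0.0+261.6)/2 × 0.5 = 65.4
  [0.5→2.5]: (261.6+542.3)/2 × 2 = 803.9
  [2.5→5.5]: (542.3+363.0)/2 × 3 = 1357.95
  [5.5→7]: (363.0+267.8)/2 × 1.5 = 473.1
  [7→9]: (267.8+173.3)/2 × 2 = 441.1
  [9→15]: (173.3+44.6)/2 × 6 = 653.7
  [15→16]: (44.6+35.5)/2 × 1 = 40.05
  Sum = 3835.2 µg/L·hr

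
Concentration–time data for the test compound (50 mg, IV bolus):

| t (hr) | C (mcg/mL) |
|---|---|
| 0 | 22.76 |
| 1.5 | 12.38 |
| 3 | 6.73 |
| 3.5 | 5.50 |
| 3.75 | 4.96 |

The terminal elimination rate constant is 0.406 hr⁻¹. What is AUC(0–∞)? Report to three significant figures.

Trapezoidal AUC_0→3.75:
  [0→1.5]: (22.76+12.38)/2 × 1.5 = 26.355
  [1.5→3]: (12.38+6.73)/2 × 1.5 = 14.3325
  [3→3.5]: (6.73+5.50)/2 × 0.5 = 3.0575
  [3.5→3.75]: (5.50+4.96)/2 × 0.25 = 1.3075
  Sum = 45.0525 mcg/mL·hr
Extrapolated tail: C_last / k_e = 4.96 / 0.406 = 12.217
AUC_0→∞ = 45.0525 + 12.217 = 57.2695 mcg/mL·hr

AUC = 57.3 mcg/mL·hr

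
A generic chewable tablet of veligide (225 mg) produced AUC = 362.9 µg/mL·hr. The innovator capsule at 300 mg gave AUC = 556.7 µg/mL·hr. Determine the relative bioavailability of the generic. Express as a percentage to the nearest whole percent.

F_rel = (AUC_test/D_test) / (AUC_ref/D_ref)
      = (362.9/225) / (556.7/300)
      = 1.61289 / 1.85567 = 0.8692 = 86.92%

F_rel = 87%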